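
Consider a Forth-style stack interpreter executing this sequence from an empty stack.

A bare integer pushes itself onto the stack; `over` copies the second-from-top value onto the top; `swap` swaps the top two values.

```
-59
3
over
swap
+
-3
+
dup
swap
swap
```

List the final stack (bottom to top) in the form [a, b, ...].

[-59, -59, -59]

-59  : [-59]
3    : [-59, 3]
over : [-59, 3, -59]
swap : [-59, -59, 3]
+    : [-59, -56]
-3   : [-59, -56, -3]
+    : [-59, -59]
dup  : [-59, -59, -59]
swap : [-59, -59, -59]
swap : [-59, -59, -59]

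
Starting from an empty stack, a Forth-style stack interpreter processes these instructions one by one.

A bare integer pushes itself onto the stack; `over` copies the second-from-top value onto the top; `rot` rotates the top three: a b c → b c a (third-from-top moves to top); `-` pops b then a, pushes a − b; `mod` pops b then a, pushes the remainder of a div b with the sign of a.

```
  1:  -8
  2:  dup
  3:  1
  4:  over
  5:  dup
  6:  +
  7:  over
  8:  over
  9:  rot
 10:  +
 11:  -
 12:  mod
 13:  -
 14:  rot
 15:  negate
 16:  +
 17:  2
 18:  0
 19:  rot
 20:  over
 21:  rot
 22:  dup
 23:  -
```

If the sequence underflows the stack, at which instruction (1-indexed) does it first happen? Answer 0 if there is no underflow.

14

-8   → [-8]
dup  → [-8, -8]
1    → [-8, -8, 1]
over → [-8, -8, 1, -8]
dup  → [-8, -8, 1, -8, -8]
+    → [-8, -8, 1, -16]
over → [-8, -8, 1, -16, 1]
over → [-8, -8, 1, -16, 1, -16]
rot  → [-8, -8, 1, 1, -16, -16]
+    → [-8, -8, 1, 1, -32]
-    → [-8, -8, 1, 33]
mod  → [-8, -8, 1]
-    → [-8, -9]
rot  — needs 3 operands, stack has 2 → underflow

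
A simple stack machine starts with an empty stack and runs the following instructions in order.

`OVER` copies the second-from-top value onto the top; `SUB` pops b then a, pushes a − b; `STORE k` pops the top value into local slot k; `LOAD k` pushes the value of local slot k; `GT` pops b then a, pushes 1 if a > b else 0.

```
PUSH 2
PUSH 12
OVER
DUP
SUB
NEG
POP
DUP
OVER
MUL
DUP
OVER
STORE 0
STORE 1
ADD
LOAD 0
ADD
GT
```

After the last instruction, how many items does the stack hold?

PUSH 2  -> 2
PUSH 12 -> 2 12
OVER    -> 2 12 2
DUP     -> 2 12 2 2
SUB     -> 2 12 0
NEG     -> 2 12 0
POP     -> 2 12
DUP     -> 2 12 12
OVER    -> 2 12 12 12
MUL     -> 2 12 144
DUP     -> 2 12 144 144
OVER    -> 2 12 144 144 144
STORE 0 -> 2 12 144 144
STORE 1 -> 2 12 144
ADD     -> 2 156
LOAD 0  -> 2 156 144
ADD     -> 2 300
GT      -> 0

1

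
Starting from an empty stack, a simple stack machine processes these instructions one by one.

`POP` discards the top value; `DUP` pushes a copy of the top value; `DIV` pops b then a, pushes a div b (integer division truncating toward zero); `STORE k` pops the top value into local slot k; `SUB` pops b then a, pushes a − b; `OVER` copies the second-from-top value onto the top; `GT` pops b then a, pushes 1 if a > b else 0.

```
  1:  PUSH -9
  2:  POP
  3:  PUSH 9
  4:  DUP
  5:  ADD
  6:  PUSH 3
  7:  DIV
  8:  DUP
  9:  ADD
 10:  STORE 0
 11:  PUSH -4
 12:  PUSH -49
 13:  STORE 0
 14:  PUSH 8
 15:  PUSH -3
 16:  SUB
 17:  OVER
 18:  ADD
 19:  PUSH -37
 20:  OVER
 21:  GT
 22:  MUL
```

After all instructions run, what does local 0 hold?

-49

PUSH -9  → [-9]
POP      → []
PUSH 9   → [9]
DUP      → [9, 9]
ADD      → [18]
PUSH 3   → [18, 3]
DIV      → [6]
DUP      → [6, 6]
ADD      → [12]
STORE 0  → []
PUSH -4  → [-4]
PUSH -49 → [-4, -49]
STORE 0  → [-4]
PUSH 8   → [-4, 8]
PUSH -3  → [-4, 8, -3]
SUB      → [-4, 11]
OVER     → [-4, 11, -4]
ADD      → [-4, 7]
PUSH -37 → [-4, 7, -37]
OVER     → [-4, 7, -37, 7]
GT       → [-4, 7, 0]
MUL      → [-4, 0]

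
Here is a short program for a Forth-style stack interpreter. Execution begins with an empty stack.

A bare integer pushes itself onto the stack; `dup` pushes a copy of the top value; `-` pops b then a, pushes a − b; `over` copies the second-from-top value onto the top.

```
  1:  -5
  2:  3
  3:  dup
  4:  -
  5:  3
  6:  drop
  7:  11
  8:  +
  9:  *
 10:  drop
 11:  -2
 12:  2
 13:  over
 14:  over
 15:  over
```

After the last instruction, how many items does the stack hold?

5

-5   : [-5]
3    : [-5, 3]
dup  : [-5, 3, 3]
-    : [-5, 0]
3    : [-5, 0, 3]
drop : [-5, 0]
11   : [-5, 0, 11]
+    : [-5, 11]
*    : [-55]
drop : []
-2   : [-2]
2    : [-2, 2]
over : [-2, 2, -2]
over : [-2, 2, -2, 2]
over : [-2, 2, -2, 2, -2]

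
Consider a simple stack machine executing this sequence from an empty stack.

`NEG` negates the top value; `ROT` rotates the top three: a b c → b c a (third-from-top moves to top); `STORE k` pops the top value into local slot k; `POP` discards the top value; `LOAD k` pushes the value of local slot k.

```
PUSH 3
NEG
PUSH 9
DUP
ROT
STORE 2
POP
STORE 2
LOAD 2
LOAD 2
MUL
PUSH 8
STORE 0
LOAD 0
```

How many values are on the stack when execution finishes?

PUSH 3  -> [3]
NEG     -> [-3]
PUSH 9  -> [-3, 9]
DUP     -> [-3, 9, 9]
ROT     -> [9, 9, -3]
STORE 2 -> [9, 9]
POP     -> [9]
STORE 2 -> []
LOAD 2  -> [9]
LOAD 2  -> [9, 9]
MUL     -> [81]
PUSH 8  -> [81, 8]
STORE 0 -> [81]
LOAD 0  -> [81, 8]

2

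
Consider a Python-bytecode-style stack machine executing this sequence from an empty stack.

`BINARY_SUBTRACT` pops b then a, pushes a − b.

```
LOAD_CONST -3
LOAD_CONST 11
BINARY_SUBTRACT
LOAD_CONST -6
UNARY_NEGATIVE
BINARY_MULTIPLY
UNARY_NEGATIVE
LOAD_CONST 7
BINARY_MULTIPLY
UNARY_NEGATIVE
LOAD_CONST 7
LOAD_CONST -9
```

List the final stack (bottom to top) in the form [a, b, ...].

LOAD_CONST -3    [-3]
LOAD_CONST 11    [-3, 11]
BINARY_SUBTRACT  [-14]
LOAD_CONST -6    [-14, -6]
UNARY_NEGATIVE   [-14, 6]
BINARY_MULTIPLY  [-84]
UNARY_NEGATIVE   [84]
LOAD_CONST 7     [84, 7]
BINARY_MULTIPLY  [588]
UNARY_NEGATIVE   [-588]
LOAD_CONST 7     [-588, 7]
LOAD_CONST -9    [-588, 7, -9]

[-588, 7, -9]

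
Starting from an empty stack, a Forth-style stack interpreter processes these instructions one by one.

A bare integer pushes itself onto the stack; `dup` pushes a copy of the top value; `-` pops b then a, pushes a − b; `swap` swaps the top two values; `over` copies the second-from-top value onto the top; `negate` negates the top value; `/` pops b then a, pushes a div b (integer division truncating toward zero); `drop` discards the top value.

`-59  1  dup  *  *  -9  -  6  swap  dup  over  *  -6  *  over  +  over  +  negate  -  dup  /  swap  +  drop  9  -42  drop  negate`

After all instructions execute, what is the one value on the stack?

-59     -59
1       -59 1
dup     -59 1 1
*       -59 1
*       -59
-9      -59 -9
-       -50
6       -50 6
swap    6 -50
dup     6 -50 -50
over    6 -50 -50 -50
*       6 -50 2500
-6      6 -50 2500 -6
*       6 -50 -15000
over    6 -50 -15000 -50
+       6 -50 -15050
over    6 -50 -15050 -50
+       6 -50 -15100
negate  6 -50 15100
-       6 -15150
dup     6 -15150 -15150
/       6 1
swap    1 6
+       7
drop    (empty)
9       9
-42     9 -42
drop    9
negate  -9

-9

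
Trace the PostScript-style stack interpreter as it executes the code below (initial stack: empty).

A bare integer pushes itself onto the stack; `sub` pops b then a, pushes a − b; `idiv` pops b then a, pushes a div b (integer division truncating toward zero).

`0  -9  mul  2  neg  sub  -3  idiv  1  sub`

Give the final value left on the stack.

0     [0]
-9    [0, -9]
mul   [0]
2     [0, 2]
neg   [0, -2]
sub   [2]
-3    [2, -3]
idiv  [0]
1     [0, 1]
sub   [-1]

-1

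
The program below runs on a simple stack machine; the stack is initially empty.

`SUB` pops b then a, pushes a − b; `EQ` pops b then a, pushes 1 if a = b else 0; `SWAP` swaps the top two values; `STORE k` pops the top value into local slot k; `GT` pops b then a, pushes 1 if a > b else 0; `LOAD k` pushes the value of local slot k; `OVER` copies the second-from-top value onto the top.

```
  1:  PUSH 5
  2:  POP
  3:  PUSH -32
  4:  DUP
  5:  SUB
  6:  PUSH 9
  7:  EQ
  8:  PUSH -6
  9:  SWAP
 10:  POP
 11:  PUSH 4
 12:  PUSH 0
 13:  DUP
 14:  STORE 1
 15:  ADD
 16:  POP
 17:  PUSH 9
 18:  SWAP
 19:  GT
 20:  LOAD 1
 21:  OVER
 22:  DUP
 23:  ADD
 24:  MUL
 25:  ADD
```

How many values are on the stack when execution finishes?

PUSH 5    [5]
POP       []
PUSH -32  [-32]
DUP       [-32, -32]
SUB       [0]
PUSH 9    [0, 9]
EQ        [0]
PUSH -6   [0, -6]
SWAP      [-6, 0]
POP       [-6]
PUSH 4    [-6, 4]
PUSH 0    [-6, 4, 0]
DUP       [-6, 4, 0, 0]
STORE 1   [-6, 4, 0]
ADD       [-6, 4]
POP       [-6]
PUSH 9    [-6, 9]
SWAP      [9, -6]
GT        [1]
LOAD 1    [1, 0]
OVER      [1, 0, 1]
DUP       [1, 0, 1, 1]
ADD       [1, 0, 2]
MUL       [1, 0]
ADD       [1]

1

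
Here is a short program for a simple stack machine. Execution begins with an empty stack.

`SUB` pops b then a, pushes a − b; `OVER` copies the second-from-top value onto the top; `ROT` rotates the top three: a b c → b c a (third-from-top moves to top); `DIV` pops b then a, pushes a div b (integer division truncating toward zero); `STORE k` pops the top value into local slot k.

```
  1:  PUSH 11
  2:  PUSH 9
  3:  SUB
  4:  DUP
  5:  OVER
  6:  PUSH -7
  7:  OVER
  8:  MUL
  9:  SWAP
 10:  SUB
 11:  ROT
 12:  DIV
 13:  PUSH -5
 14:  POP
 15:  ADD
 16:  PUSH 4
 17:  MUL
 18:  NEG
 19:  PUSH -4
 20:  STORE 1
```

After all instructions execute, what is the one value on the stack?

24

PUSH 11 : 11
PUSH 9  : 11 9
SUB     : 2
DUP     : 2 2
OVER    : 2 2 2
PUSH -7 : 2 2 2 -7
OVER    : 2 2 2 -7 2
MUL     : 2 2 2 -14
SWAP    : 2 2 -14 2
SUB     : 2 2 -16
ROT     : 2 -16 2
DIV     : 2 -8
PUSH -5 : 2 -8 -5
POP     : 2 -8
ADD     : -6
PUSH 4  : -6 4
MUL     : -24
NEG     : 24
PUSH -4 : 24 -4
STORE 1 : 24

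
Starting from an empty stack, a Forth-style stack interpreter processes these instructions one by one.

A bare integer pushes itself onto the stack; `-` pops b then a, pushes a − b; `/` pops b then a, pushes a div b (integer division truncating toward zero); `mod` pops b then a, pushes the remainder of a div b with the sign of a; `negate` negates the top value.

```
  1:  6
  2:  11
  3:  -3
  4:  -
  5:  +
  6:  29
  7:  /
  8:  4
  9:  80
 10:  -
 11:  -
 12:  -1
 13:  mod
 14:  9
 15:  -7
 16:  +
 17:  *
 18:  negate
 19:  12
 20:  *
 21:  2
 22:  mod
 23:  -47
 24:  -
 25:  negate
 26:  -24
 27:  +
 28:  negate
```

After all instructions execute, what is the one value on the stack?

71

6      : 6
11     : 6 11
-3     : 6 11 -3
-      : 6 14
+      : 20
29     : 20 29
/      : 0
4      : 0 4
80     : 0 4 80
-      : 0 -76
-      : 76
-1     : 76 -1
mod    : 0
9      : 0 9
-7     : 0 9 -7
+      : 0 2
*      : 0
negate : 0
12     : 0 12
*      : 0
2      : 0 2
mod    : 0
-47    : 0 -47
-      : 47
negate : -47
-24    : -47 -24
+      : -71
negate : 71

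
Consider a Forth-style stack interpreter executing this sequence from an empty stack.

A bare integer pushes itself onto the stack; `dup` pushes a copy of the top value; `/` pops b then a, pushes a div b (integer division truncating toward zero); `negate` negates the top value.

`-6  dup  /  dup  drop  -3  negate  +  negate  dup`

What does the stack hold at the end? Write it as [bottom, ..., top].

[-4, -4]

-6     → -6
dup    → -6 -6
/      → 1
dup    → 1 1
drop   → 1
-3     → 1 -3
negate → 1 3
+      → 4
negate → -4
dup    → -4 -4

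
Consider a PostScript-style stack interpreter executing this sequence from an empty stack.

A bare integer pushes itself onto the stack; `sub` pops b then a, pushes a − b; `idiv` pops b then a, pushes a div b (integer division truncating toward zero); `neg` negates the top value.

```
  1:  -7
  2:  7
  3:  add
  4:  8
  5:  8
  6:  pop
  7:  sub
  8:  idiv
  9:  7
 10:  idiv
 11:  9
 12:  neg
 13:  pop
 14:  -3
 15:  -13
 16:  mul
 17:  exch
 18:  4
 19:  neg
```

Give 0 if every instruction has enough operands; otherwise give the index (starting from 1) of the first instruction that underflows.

8

-7   -7
7    -7 7
add  0
8    0 8
8    0 8 8
pop  0 8
sub  -8
idiv  — needs 2 operands, stack has 1 → underflow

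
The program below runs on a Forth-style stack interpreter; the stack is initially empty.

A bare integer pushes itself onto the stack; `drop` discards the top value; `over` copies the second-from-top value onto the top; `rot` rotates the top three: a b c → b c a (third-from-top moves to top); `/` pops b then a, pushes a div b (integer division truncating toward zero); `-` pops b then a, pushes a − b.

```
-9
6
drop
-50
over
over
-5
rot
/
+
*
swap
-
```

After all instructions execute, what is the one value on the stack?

2509

-9   : [-9]
6    : [-9, 6]
drop : [-9]
-50  : [-9, -50]
over : [-9, -50, -9]
over : [-9, -50, -9, -50]
-5   : [-9, -50, -9, -50, -5]
rot  : [-9, -50, -50, -5, -9]
/    : [-9, -50, -50, 0]
+    : [-9, -50, -50]
*    : [-9, 2500]
swap : [2500, -9]
-    : [2509]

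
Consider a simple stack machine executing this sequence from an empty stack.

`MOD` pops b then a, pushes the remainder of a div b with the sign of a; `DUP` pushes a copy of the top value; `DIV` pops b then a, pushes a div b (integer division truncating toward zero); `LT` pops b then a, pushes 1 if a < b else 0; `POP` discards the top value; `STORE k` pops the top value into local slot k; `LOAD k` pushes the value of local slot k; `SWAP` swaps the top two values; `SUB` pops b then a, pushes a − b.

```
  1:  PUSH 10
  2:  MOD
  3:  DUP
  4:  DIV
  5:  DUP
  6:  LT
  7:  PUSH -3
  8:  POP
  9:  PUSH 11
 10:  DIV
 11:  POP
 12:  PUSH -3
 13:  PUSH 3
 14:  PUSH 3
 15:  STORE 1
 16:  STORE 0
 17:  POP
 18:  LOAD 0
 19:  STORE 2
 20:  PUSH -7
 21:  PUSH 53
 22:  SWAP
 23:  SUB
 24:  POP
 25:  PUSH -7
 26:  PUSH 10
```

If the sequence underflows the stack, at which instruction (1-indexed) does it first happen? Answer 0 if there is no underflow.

2

PUSH 10 → 10
MOD  — needs 2 operands, stack has 1 → underflow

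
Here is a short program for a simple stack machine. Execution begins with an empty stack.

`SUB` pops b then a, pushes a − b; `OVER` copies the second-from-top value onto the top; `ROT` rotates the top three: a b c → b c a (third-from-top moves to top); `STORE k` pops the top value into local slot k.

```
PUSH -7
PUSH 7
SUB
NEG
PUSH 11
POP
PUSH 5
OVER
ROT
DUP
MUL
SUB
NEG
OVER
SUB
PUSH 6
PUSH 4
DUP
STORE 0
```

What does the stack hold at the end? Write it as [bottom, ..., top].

PUSH -7 → [-7]
PUSH 7  → [-7, 7]
SUB     → [-14]
NEG     → [14]
PUSH 11 → [14, 11]
POP     → [14]
PUSH 5  → [14, 5]
OVER    → [14, 5, 14]
ROT     → [5, 14, 14]
DUP     → [5, 14, 14, 14]
MUL     → [5, 14, 196]
SUB     → [5, -182]
NEG     → [5, 182]
OVER    → [5, 182, 5]
SUB     → [5, 177]
PUSH 6  → [5, 177, 6]
PUSH 4  → [5, 177, 6, 4]
DUP     → [5, 177, 6, 4, 4]
STORE 0 → [5, 177, 6, 4]

[5, 177, 6, 4]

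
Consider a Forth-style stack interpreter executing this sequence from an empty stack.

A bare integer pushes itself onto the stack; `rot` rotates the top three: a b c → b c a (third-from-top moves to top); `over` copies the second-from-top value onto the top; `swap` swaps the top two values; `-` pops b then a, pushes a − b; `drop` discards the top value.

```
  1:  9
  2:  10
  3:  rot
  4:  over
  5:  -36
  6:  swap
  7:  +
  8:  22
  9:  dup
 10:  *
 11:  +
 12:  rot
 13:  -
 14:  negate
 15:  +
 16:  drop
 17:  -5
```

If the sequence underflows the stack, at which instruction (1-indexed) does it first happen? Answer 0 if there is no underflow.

3

9  -> [9]
10 -> [9, 10]
rot  — needs 3 operands, stack has 2 → underflow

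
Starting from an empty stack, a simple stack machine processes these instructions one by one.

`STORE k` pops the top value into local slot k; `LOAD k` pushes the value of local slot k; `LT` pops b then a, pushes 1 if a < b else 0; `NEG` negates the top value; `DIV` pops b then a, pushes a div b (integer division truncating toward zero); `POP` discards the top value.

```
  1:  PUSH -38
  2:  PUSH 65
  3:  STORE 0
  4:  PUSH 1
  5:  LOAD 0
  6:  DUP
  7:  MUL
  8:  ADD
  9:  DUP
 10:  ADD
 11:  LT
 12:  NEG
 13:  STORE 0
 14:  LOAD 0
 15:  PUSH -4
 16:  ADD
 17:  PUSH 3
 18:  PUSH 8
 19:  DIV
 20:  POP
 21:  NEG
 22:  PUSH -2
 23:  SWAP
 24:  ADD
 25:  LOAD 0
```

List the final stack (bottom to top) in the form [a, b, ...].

[3, -1]

PUSH -38  [-38]
PUSH 65   [-38, 65]
STORE 0   [-38]
PUSH 1    [-38, 1]
LOAD 0    [-38, 1, 65]
DUP       [-38, 1, 65, 65]
MUL       [-38, 1, 4225]
ADD       [-38, 4226]
DUP       [-38, 4226, 4226]
ADD       [-38, 8452]
LT        [1]
NEG       [-1]
STORE 0   []
LOAD 0    [-1]
PUSH -4   [-1, -4]
ADD       [-5]
PUSH 3    [-5, 3]
PUSH 8    [-5, 3, 8]
DIV       [-5, 0]
POP       [-5]
NEG       [5]
PUSH -2   [5, -2]
SWAP      [-2, 5]
ADD       [3]
LOAD 0    [3, -1]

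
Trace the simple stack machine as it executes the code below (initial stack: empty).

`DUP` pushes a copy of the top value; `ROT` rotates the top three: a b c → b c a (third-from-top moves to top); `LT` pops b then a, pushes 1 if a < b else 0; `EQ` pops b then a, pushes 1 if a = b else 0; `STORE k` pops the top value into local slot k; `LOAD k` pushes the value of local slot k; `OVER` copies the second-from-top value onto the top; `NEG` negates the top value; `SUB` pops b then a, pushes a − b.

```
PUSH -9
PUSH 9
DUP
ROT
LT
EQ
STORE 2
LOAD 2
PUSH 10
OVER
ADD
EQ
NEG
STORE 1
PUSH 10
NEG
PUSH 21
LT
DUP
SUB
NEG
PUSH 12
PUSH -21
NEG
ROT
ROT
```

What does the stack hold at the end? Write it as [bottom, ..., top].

[21, 0, 12]

PUSH -9   -9
PUSH 9    -9 9
DUP       -9 9 9
ROT       9 9 -9
LT        9 0
EQ        0
STORE 2   (empty)
LOAD 2    0
PUSH 10   0 10
OVER      0 10 0
ADD       0 10
EQ        0
NEG       0
STORE 1   (empty)
PUSH 10   10
NEG       -10
PUSH 21   -10 21
LT        1
DUP       1 1
SUB       0
NEG       0
PUSH 12   0 12
PUSH -21  0 12 -21
NEG       0 12 21
ROT       12 21 0
ROT       21 0 12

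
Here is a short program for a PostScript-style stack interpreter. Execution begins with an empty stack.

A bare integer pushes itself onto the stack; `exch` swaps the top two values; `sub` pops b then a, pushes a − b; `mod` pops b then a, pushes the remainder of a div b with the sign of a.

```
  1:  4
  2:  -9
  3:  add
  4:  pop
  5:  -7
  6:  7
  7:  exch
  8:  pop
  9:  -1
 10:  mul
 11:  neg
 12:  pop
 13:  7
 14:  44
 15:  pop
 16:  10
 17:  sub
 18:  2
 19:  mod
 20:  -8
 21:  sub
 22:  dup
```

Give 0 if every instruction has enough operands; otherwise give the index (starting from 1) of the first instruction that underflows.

4    : 4
-9   : 4 -9
add  : -5
pop  : (empty)
-7   : -7
7    : -7 7
exch : 7 -7
pop  : 7
-1   : 7 -1
mul  : -7
neg  : 7
pop  : (empty)
7    : 7
44   : 7 44
pop  : 7
10   : 7 10
sub  : -3
2    : -3 2
mod  : -1
-8   : -1 -8
sub  : 7
dup  : 7 7

0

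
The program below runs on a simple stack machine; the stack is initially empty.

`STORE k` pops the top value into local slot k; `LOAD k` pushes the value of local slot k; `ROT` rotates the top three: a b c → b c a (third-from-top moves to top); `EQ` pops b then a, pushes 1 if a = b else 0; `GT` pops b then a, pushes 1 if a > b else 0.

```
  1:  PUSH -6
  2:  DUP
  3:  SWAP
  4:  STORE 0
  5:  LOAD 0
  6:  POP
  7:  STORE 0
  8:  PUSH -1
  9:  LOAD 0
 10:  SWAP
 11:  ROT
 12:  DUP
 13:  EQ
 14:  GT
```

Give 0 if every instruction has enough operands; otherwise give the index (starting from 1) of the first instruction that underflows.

11

PUSH -6 → [-6]
DUP     → [-6, -6]
SWAP    → [-6, -6]
STORE 0 → [-6]
LOAD 0  → [-6, -6]
POP     → [-6]
STORE 0 → []
PUSH -1 → [-1]
LOAD 0  → [-1, -6]
SWAP    → [-6, -1]
ROT  — needs 3 operands, stack has 2 → underflow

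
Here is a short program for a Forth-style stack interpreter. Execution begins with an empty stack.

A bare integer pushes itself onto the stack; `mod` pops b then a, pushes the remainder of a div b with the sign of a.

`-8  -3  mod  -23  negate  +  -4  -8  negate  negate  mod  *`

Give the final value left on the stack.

-8      [-8]
-3      [-8, -3]
mod     [-2]
-23     [-2, -23]
negate  [-2, 23]
+       [21]
-4      [21, -4]
-8      [21, -4, -8]
negate  [21, -4, 8]
negate  [21, -4, -8]
mod     [21, -4]
*       [-84]

-84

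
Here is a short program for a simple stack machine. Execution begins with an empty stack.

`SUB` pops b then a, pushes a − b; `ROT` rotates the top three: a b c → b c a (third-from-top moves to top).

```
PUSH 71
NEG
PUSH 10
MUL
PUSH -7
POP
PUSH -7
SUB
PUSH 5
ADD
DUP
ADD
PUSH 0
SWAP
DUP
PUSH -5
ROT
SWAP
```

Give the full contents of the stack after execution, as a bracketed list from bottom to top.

PUSH 71  71
NEG      -71
PUSH 10  -71 10
MUL      -710
PUSH -7  -710 -7
POP      -710
PUSH -7  -710 -7
SUB      -703
PUSH 5   -703 5
ADD      -698
DUP      -698 -698
ADD      -1396
PUSH 0   -1396 0
SWAP     0 -1396
DUP      0 -1396 -1396
PUSH -5  0 -1396 -1396 -5
ROT      0 -1396 -5 -1396
SWAP     0 -1396 -1396 -5

[0, -1396, -1396, -5]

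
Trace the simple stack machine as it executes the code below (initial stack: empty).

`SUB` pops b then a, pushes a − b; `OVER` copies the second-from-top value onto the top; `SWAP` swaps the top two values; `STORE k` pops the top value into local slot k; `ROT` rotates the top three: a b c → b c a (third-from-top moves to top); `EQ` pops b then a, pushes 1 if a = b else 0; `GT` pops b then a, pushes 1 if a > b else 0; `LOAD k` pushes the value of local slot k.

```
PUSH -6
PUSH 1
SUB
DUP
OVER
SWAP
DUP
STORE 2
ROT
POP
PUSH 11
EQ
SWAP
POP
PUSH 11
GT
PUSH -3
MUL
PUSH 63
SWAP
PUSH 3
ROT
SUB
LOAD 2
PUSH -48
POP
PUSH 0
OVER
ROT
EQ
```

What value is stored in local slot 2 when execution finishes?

PUSH -6  → [-6]
PUSH 1   → [-6, 1]
SUB      → [-7]
DUP      → [-7, -7]
OVER     → [-7, -7, -7]
SWAP     → [-7, -7, -7]
DUP      → [-7, -7, -7, -7]
STORE 2  → [-7, -7, -7]
ROT      → [-7, -7, -7]
POP      → [-7, -7]
PUSH 11  → [-7, -7, 11]
EQ       → [-7, 0]
SWAP     → [0, -7]
POP      → [0]
PUSH 11  → [0, 11]
GT       → [0]
PUSH -3  → [0, -3]
MUL      → [0]
PUSH 63  → [0, 63]
SWAP     → [63, 0]
PUSH 3   → [63, 0, 3]
ROT      → [0, 3, 63]
SUB      → [0, -60]
LOAD 2   → [0, -60, -7]
PUSH -48 → [0, -60, -7, -48]
POP      → [0, -60, -7]
PUSH 0   → [0, -60, -7, 0]
OVER     → [0, -60, -7, 0, -7]
ROT      → [0, -60, 0, -7, -7]
EQ       → [0, -60, 0, 1]

-7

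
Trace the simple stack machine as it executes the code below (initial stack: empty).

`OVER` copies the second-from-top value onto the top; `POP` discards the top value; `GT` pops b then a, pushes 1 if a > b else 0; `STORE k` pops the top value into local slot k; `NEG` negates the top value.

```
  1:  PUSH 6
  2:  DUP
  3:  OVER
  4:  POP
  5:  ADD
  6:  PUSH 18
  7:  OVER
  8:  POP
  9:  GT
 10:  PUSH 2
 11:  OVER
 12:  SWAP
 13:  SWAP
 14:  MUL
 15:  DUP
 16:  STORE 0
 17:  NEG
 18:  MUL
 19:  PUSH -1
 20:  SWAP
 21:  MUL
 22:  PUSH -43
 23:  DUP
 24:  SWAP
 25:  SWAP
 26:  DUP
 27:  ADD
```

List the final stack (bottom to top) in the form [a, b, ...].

[0, -43, -86]

PUSH 6    6
DUP       6 6
OVER      6 6 6
POP       6 6
ADD       12
PUSH 18   12 18
OVER      12 18 12
POP       12 18
GT        0
PUSH 2    0 2
OVER      0 2 0
SWAP      0 0 2
SWAP      0 2 0
MUL       0 0
DUP       0 0 0
STORE 0   0 0
NEG       0 0
MUL       0
PUSH -1   0 -1
SWAP      -1 0
MUL       0
PUSH -43  0 -43
DUP       0 -43 -43
SWAP      0 -43 -43
SWAP      0 -43 -43
DUP       0 -43 -43 -43
ADD       0 -43 -86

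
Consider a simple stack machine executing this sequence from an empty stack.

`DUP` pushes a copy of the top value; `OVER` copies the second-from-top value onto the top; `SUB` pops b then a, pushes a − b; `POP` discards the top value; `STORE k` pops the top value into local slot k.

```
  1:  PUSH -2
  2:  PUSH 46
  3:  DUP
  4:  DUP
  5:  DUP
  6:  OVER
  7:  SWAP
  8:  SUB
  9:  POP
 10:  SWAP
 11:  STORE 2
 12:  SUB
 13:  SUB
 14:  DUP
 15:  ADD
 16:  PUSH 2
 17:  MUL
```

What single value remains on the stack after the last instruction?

-8

PUSH -2  -2
PUSH 46  -2 46
DUP      -2 46 46
DUP      -2 46 46 46
DUP      -2 46 46 46 46
OVER     -2 46 46 46 46 46
SWAP     -2 46 46 46 46 46
SUB      -2 46 46 46 0
POP      -2 46 46 46
SWAP     -2 46 46 46
STORE 2  -2 46 46
SUB      -2 0
SUB      -2
DUP      -2 -2
ADD      -4
PUSH 2   -4 2
MUL      -8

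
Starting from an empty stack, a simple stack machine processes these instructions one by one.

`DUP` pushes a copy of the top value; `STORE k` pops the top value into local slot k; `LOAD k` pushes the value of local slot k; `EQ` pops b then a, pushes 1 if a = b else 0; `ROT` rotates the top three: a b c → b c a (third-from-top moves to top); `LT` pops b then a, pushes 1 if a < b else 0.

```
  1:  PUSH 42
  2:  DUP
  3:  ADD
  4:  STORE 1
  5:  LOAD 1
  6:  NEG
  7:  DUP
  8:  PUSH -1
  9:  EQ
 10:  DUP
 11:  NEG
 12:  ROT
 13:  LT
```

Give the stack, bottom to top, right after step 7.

[-84, -84]

PUSH 42 → [42]
DUP     → [42, 42]
ADD     → [84]
STORE 1 → []
LOAD 1  → [84]
NEG     → [-84]
DUP     → [-84, -84]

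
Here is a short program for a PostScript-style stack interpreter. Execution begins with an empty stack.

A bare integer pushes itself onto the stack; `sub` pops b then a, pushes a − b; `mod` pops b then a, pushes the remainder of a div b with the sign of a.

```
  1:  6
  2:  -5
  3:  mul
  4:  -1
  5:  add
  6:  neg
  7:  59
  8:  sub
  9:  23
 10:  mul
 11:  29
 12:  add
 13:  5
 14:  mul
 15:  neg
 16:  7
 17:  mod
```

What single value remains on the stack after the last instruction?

2

6   -> [6]
-5  -> [6, -5]
mul -> [-30]
-1  -> [-30, -1]
add -> [-31]
neg -> [31]
59  -> [31, 59]
sub -> [-28]
23  -> [-28, 23]
mul -> [-644]
29  -> [-644, 29]
add -> [-615]
5   -> [-615, 5]
mul -> [-3075]
neg -> [3075]
7   -> [3075, 7]
mod -> [2]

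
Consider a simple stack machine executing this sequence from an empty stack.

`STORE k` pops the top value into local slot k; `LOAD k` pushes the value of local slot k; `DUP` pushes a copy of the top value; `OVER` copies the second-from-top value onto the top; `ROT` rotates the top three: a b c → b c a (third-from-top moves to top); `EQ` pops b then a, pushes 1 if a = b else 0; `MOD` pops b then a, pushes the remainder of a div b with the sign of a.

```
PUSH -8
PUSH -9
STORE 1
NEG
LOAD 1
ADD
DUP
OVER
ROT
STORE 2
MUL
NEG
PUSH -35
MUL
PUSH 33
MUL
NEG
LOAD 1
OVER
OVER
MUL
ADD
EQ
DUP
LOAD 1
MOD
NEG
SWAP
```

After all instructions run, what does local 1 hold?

PUSH -8  -> [-8]
PUSH -9  -> [-8, -9]
STORE 1  -> [-8]
NEG      -> [8]
LOAD 1   -> [8, -9]
ADD      -> [-1]
DUP      -> [-1, -1]
OVER     -> [-1, -1, -1]
ROT      -> [-1, -1, -1]
STORE 2  -> [-1, -1]
MUL      -> [1]
NEG      -> [-1]
PUSH -35 -> [-1, -35]
MUL      -> [35]
PUSH 33  -> [35, 33]
MUL      -> [1155]
NEG      -> [-1155]
LOAD 1   -> [-1155, -9]
OVER     -> [-1155, -9, -1155]
OVER     -> [-1155, -9, -1155, -9]
MUL      -> [-1155, -9, 10395]
ADD      -> [-1155, 10386]
EQ       -> [0]
DUP      -> [0, 0]
LOAD 1   -> [0, 0, -9]
MOD      -> [0, 0]
NEG      -> [0, 0]
SWAP     -> [0, 0]

-9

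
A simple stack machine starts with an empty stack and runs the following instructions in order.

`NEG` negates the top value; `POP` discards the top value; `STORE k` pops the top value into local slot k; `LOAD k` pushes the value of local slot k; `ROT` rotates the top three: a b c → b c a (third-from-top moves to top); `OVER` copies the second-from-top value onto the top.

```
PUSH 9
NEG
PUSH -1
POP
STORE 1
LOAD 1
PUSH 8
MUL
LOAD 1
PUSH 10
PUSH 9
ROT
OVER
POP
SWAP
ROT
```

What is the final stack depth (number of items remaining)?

PUSH 9   9
NEG      -9
PUSH -1  -9 -1
POP      -9
STORE 1  (empty)
LOAD 1   -9
PUSH 8   -9 8
MUL      -72
LOAD 1   -72 -9
PUSH 10  -72 -9 10
PUSH 9   -72 -9 10 9
ROT      -72 10 9 -9
OVER     -72 10 9 -9 9
POP      -72 10 9 -9
SWAP     -72 10 -9 9
ROT      -72 -9 9 10

4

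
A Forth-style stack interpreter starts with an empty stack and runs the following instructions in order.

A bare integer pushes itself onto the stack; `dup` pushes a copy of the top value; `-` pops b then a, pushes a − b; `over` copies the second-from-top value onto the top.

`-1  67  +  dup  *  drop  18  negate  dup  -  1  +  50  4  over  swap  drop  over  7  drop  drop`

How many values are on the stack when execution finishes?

-1     : -1
67     : -1 67
+      : 66
dup    : 66 66
*      : 4356
drop   : (empty)
18     : 18
negate : -18
dup    : -18 -18
-      : 0
1      : 0 1
+      : 1
50     : 1 50
4      : 1 50 4
over   : 1 50 4 50
swap   : 1 50 50 4
drop   : 1 50 50
over   : 1 50 50 50
7      : 1 50 50 50 7
drop   : 1 50 50 50
drop   : 1 50 50

3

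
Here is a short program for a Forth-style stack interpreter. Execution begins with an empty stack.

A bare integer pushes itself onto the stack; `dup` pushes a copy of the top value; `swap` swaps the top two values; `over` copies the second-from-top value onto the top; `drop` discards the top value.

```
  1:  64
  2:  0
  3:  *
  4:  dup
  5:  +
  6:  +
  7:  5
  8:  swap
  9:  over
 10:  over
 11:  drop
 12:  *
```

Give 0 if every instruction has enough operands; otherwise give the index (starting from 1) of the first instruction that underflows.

6

64  : [64]
0   : [64, 0]
*   : [0]
dup : [0, 0]
+   : [0]
+  — needs 2 operands, stack has 1 → underflow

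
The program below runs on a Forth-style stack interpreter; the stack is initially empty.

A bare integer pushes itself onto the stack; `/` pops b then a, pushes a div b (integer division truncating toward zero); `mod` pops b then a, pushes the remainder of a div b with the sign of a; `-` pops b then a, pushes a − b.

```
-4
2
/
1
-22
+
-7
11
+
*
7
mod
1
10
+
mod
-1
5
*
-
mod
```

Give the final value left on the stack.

-4  : -4
2   : -4 2
/   : -2
1   : -2 1
-22 : -2 1 -22
+   : -2 -21
-7  : -2 -21 -7
11  : -2 -21 -7 11
+   : -2 -21 4
*   : -2 -84
7   : -2 -84 7
mod : -2 0
1   : -2 0 1
10  : -2 0 1 10
+   : -2 0 11
mod : -2 0
-1  : -2 0 -1
5   : -2 0 -1 5
*   : -2 0 -5
-   : -2 5
mod : -2

-2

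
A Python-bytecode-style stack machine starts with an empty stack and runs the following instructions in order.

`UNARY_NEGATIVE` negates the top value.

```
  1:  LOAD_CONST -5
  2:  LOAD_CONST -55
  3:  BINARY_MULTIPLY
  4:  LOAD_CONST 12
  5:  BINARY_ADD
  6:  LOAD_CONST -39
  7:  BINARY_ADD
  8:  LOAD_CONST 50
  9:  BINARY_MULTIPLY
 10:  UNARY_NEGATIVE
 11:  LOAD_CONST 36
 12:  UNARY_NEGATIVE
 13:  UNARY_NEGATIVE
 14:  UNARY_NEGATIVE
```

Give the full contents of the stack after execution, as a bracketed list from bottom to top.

LOAD_CONST -5   → [-5]
LOAD_CONST -55  → [-5, -55]
BINARY_MULTIPLY → [275]
LOAD_CONST 12   → [275, 12]
BINARY_ADD      → [287]
LOAD_CONST -39  → [287, -39]
BINARY_ADD      → [248]
LOAD_CONST 50   → [248, 50]
BINARY_MULTIPLY → [12400]
UNARY_NEGATIVE  → [-12400]
LOAD_CONST 36   → [-12400, 36]
UNARY_NEGATIVE  → [-12400, -36]
UNARY_NEGATIVE  → [-12400, 36]
UNARY_NEGATIVE  → [-12400, -36]

[-12400, -36]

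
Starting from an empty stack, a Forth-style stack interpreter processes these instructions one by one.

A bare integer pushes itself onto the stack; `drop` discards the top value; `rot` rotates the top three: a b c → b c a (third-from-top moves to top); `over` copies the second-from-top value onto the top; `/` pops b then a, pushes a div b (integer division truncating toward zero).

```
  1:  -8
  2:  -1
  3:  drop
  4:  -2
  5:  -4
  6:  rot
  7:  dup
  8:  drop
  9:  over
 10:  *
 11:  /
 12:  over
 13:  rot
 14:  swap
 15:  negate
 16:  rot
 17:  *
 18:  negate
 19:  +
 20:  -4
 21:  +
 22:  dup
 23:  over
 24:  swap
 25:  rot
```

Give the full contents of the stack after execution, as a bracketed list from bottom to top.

-8     → -8
-1     → -8 -1
drop   → -8
-2     → -8 -2
-4     → -8 -2 -4
rot    → -2 -4 -8
dup    → -2 -4 -8 -8
drop   → -2 -4 -8
over   → -2 -4 -8 -4
*      → -2 -4 32
/      → -2 0
over   → -2 0 -2
rot    → 0 -2 -2
swap   → 0 -2 -2
negate → 0 -2 2
rot    → -2 2 0
*      → -2 0
negate → -2 0
+      → -2
-4     → -2 -4
+      → -6
dup    → -6 -6
over   → -6 -6 -6
swap   → -6 -6 -6
rot    → -6 -6 -6

[-6, -6, -6]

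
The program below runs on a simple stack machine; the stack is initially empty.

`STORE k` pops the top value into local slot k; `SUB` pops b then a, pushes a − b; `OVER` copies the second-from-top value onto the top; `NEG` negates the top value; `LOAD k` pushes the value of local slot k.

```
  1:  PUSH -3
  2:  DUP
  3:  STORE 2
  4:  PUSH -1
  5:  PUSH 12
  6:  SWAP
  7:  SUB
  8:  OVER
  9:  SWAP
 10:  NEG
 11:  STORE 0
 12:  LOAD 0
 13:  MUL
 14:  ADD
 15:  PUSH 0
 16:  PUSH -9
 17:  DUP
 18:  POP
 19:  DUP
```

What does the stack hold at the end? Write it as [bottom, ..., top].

[36, 0, -9, -9]

PUSH -3 → [-3]
DUP     → [-3, -3]
STORE 2 → [-3]
PUSH -1 → [-3, -1]
PUSH 12 → [-3, -1, 12]
SWAP    → [-3, 12, -1]
SUB     → [-3, 13]
OVER    → [-3, 13, -3]
SWAP    → [-3, -3, 13]
NEG     → [-3, -3, -13]
STORE 0 → [-3, -3]
LOAD 0  → [-3, -3, -13]
MUL     → [-3, 39]
ADD     → [36]
PUSH 0  → [36, 0]
PUSH -9 → [36, 0, -9]
DUP     → [36, 0, -9, -9]
POP     → [36, 0, -9]
DUP     → [36, 0, -9, -9]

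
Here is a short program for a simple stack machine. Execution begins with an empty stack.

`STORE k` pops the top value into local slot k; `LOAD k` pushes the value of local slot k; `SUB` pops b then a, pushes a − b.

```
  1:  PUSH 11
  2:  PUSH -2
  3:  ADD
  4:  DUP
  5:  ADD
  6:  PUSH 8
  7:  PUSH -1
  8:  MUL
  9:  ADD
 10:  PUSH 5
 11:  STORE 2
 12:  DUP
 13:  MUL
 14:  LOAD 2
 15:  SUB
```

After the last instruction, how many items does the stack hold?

PUSH 11  [11]
PUSH -2  [11, -2]
ADD      [9]
DUP      [9, 9]
ADD      [18]
PUSH 8   [18, 8]
PUSH -1  [18, 8, -1]
MUL      [18, -8]
ADD      [10]
PUSH 5   [10, 5]
STORE 2  [10]
DUP      [10, 10]
MUL      [100]
LOAD 2   [100, 5]
SUB      [95]

1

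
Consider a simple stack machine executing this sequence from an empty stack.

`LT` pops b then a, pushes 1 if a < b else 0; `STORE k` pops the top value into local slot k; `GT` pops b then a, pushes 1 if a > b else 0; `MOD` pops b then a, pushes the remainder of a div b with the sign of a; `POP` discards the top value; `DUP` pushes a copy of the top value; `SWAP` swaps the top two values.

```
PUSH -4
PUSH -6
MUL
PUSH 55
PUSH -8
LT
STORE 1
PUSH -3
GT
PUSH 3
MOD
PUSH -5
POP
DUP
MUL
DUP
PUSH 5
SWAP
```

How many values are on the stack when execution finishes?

PUSH -4  [-4]
PUSH -6  [-4, -6]
MUL      [24]
PUSH 55  [24, 55]
PUSH -8  [24, 55, -8]
LT       [24, 0]
STORE 1  [24]
PUSH -3  [24, -3]
GT       [1]
PUSH 3   [1, 3]
MOD      [1]
PUSH -5  [1, -5]
POP      [1]
DUP      [1, 1]
MUL      [1]
DUP      [1, 1]
PUSH 5   [1, 1, 5]
SWAP     [1, 5, 1]

3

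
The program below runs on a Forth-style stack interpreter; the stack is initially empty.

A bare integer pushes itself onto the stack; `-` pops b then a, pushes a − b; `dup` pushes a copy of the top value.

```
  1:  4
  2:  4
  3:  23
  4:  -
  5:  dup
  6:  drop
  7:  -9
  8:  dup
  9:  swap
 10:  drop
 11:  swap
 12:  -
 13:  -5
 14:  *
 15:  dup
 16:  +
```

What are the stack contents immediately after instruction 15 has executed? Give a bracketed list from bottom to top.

[4, -50, -50]

4    -> [4]
4    -> [4, 4]
23   -> [4, 4, 23]
-    -> [4, -19]
dup  -> [4, -19, -19]
drop -> [4, -19]
-9   -> [4, -19, -9]
dup  -> [4, -19, -9, -9]
swap -> [4, -19, -9, -9]
drop -> [4, -19, -9]
swap -> [4, -9, -19]
-    -> [4, 10]
-5   -> [4, 10, -5]
*    -> [4, -50]
dup  -> [4, -50, -50]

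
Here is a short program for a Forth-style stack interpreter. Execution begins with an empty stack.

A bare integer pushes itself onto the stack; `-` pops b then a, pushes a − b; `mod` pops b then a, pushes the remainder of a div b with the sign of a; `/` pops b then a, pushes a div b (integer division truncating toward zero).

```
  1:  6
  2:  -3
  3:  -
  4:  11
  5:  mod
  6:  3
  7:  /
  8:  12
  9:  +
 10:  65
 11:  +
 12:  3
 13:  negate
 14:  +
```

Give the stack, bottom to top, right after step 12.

[80, 3]

6   → 6
-3  → 6 -3
-   → 9
11  → 9 11
mod → 9
3   → 9 3
/   → 3
12  → 3 12
+   → 15
65  → 15 65
+   → 80
3   → 80 3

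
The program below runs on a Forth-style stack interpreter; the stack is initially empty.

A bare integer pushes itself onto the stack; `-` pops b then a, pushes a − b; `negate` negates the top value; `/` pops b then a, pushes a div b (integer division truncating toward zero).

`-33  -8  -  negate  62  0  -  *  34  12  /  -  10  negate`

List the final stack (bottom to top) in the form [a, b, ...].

[1548, -10]

-33     -33
-8      -33 -8
-       -25
negate  25
62      25 62
0       25 62 0
-       25 62
*       1550
34      1550 34
12      1550 34 12
/       1550 2
-       1548
10      1548 10
negate  1548 -10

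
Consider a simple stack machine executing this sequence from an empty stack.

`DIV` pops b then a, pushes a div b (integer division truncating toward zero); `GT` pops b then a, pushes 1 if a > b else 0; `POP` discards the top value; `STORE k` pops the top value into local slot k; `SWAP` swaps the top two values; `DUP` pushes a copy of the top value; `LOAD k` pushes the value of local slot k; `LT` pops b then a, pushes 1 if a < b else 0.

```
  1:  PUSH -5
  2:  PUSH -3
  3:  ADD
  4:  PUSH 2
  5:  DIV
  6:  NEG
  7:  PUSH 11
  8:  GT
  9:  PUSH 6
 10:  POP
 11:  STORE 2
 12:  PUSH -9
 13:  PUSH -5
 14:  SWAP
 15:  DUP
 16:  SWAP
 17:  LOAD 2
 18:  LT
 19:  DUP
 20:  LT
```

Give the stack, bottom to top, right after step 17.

[-5, -9, -9, 0]

PUSH -5 → [-5]
PUSH -3 → [-5, -3]
ADD     → [-8]
PUSH 2  → [-8, 2]
DIV     → [-4]
NEG     → [4]
PUSH 11 → [4, 11]
GT      → [0]
PUSH 6  → [0, 6]
POP     → [0]
STORE 2 → []
PUSH -9 → [-9]
PUSH -5 → [-9, -5]
SWAP    → [-5, -9]
DUP     → [-5, -9, -9]
SWAP    → [-5, -9, -9]
LOAD 2  → [-5, -9, -9, 0]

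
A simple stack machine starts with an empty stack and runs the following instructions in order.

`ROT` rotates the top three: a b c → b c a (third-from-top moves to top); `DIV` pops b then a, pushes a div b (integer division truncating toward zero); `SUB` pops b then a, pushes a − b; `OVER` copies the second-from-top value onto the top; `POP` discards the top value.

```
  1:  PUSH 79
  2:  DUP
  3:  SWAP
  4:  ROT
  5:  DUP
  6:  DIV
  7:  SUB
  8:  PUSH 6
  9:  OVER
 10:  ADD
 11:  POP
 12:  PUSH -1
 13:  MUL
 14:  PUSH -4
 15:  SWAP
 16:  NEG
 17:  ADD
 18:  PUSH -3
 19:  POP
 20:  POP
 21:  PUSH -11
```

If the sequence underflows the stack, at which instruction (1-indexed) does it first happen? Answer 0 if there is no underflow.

PUSH 79 → [79]
DUP     → [79, 79]
SWAP    → [79, 79]
ROT  — needs 3 operands, stack has 2 → underflow

4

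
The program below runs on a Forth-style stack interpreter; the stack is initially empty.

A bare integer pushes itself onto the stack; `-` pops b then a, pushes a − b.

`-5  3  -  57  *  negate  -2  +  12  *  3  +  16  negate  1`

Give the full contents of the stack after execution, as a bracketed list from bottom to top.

-5     : [-5]
3      : [-5, 3]
-      : [-8]
57     : [-8, 57]
*      : [-456]
negate : [456]
-2     : [456, -2]
+      : [454]
12     : [454, 12]
*      : [5448]
3      : [5448, 3]
+      : [5451]
16     : [5451, 16]
negate : [5451, -16]
1      : [5451, -16, 1]

[5451, -16, 1]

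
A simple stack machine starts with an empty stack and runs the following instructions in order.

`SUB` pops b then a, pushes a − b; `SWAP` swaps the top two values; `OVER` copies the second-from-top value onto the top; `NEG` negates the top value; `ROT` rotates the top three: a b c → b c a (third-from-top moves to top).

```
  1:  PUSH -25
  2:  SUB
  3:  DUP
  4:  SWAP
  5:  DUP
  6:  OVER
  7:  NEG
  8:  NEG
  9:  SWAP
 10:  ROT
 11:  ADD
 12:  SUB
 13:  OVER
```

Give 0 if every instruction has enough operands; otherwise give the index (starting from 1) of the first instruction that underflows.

2

PUSH -25 -> -25
SUB  — needs 2 operands, stack has 1 → underflow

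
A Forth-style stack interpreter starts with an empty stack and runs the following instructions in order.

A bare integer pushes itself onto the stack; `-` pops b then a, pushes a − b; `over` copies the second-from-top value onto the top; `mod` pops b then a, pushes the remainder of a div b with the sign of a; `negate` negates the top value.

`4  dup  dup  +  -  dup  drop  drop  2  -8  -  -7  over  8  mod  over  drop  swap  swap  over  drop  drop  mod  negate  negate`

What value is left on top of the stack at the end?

4      -> [4]
dup    -> [4, 4]
dup    -> [4, 4, 4]
+      -> [4, 8]
-      -> [-4]
dup    -> [-4, -4]
drop   -> [-4]
drop   -> []
2      -> [2]
-8     -> [2, -8]
-      -> [10]
-7     -> [10, -7]
over   -> [10, -7, 10]
8      -> [10, -7, 10, 8]
mod    -> [10, -7, 2]
over   -> [10, -7, 2, -7]
drop   -> [10, -7, 2]
swap   -> [10, 2, -7]
swap   -> [10, -7, 2]
over   -> [10, -7, 2, -7]
drop   -> [10, -7, 2]
drop   -> [10, -7]
mod    -> [3]
negate -> [-3]
negate -> [3]

3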